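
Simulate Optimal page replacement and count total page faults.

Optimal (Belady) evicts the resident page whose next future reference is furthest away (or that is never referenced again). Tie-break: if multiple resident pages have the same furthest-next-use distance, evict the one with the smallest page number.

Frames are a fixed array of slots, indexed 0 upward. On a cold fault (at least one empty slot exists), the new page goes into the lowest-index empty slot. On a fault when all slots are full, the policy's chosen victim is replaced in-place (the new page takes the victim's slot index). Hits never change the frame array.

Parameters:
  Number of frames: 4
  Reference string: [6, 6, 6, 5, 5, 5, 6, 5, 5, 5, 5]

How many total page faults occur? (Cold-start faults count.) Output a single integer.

Answer: 2

Derivation:
Step 0: ref 6 → FAULT, frames=[6,-,-,-]
Step 1: ref 6 → HIT, frames=[6,-,-,-]
Step 2: ref 6 → HIT, frames=[6,-,-,-]
Step 3: ref 5 → FAULT, frames=[6,5,-,-]
Step 4: ref 5 → HIT, frames=[6,5,-,-]
Step 5: ref 5 → HIT, frames=[6,5,-,-]
Step 6: ref 6 → HIT, frames=[6,5,-,-]
Step 7: ref 5 → HIT, frames=[6,5,-,-]
Step 8: ref 5 → HIT, frames=[6,5,-,-]
Step 9: ref 5 → HIT, frames=[6,5,-,-]
Step 10: ref 5 → HIT, frames=[6,5,-,-]
Total faults: 2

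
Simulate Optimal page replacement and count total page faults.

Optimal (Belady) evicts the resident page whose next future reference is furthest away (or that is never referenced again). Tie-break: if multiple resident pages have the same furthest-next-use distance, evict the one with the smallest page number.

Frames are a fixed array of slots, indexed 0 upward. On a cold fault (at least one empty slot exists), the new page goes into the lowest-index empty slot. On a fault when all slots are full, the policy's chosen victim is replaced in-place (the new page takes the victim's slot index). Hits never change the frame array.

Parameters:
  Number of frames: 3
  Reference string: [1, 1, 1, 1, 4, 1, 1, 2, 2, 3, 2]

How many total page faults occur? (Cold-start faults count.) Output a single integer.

Step 0: ref 1 → FAULT, frames=[1,-,-]
Step 1: ref 1 → HIT, frames=[1,-,-]
Step 2: ref 1 → HIT, frames=[1,-,-]
Step 3: ref 1 → HIT, frames=[1,-,-]
Step 4: ref 4 → FAULT, frames=[1,4,-]
Step 5: ref 1 → HIT, frames=[1,4,-]
Step 6: ref 1 → HIT, frames=[1,4,-]
Step 7: ref 2 → FAULT, frames=[1,4,2]
Step 8: ref 2 → HIT, frames=[1,4,2]
Step 9: ref 3 → FAULT (evict 1), frames=[3,4,2]
Step 10: ref 2 → HIT, frames=[3,4,2]
Total faults: 4

Answer: 4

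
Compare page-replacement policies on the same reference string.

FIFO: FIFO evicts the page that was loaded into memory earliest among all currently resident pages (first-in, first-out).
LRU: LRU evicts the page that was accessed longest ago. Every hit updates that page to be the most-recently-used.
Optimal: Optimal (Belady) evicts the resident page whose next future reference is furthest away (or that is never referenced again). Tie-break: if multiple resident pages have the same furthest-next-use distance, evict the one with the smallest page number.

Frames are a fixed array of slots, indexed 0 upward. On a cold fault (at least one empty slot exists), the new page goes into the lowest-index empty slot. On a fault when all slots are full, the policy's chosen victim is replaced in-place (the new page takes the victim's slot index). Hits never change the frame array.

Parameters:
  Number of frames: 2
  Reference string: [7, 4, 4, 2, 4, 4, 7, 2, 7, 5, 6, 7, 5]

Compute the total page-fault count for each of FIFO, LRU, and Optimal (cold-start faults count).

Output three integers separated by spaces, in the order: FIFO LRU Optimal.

Answer: 8 9 7

Derivation:
--- FIFO ---
  step 0: ref 7 -> FAULT, frames=[7,-] (faults so far: 1)
  step 1: ref 4 -> FAULT, frames=[7,4] (faults so far: 2)
  step 2: ref 4 -> HIT, frames=[7,4] (faults so far: 2)
  step 3: ref 2 -> FAULT, evict 7, frames=[2,4] (faults so far: 3)
  step 4: ref 4 -> HIT, frames=[2,4] (faults so far: 3)
  step 5: ref 4 -> HIT, frames=[2,4] (faults so far: 3)
  step 6: ref 7 -> FAULT, evict 4, frames=[2,7] (faults so far: 4)
  step 7: ref 2 -> HIT, frames=[2,7] (faults so far: 4)
  step 8: ref 7 -> HIT, frames=[2,7] (faults so far: 4)
  step 9: ref 5 -> FAULT, evict 2, frames=[5,7] (faults so far: 5)
  step 10: ref 6 -> FAULT, evict 7, frames=[5,6] (faults so far: 6)
  step 11: ref 7 -> FAULT, evict 5, frames=[7,6] (faults so far: 7)
  step 12: ref 5 -> FAULT, evict 6, frames=[7,5] (faults so far: 8)
  FIFO total faults: 8
--- LRU ---
  step 0: ref 7 -> FAULT, frames=[7,-] (faults so far: 1)
  step 1: ref 4 -> FAULT, frames=[7,4] (faults so far: 2)
  step 2: ref 4 -> HIT, frames=[7,4] (faults so far: 2)
  step 3: ref 2 -> FAULT, evict 7, frames=[2,4] (faults so far: 3)
  step 4: ref 4 -> HIT, frames=[2,4] (faults so far: 3)
  step 5: ref 4 -> HIT, frames=[2,4] (faults so far: 3)
  step 6: ref 7 -> FAULT, evict 2, frames=[7,4] (faults so far: 4)
  step 7: ref 2 -> FAULT, evict 4, frames=[7,2] (faults so far: 5)
  step 8: ref 7 -> HIT, frames=[7,2] (faults so far: 5)
  step 9: ref 5 -> FAULT, evict 2, frames=[7,5] (faults so far: 6)
  step 10: ref 6 -> FAULT, evict 7, frames=[6,5] (faults so far: 7)
  step 11: ref 7 -> FAULT, evict 5, frames=[6,7] (faults so far: 8)
  step 12: ref 5 -> FAULT, evict 6, frames=[5,7] (faults so far: 9)
  LRU total faults: 9
--- Optimal ---
  step 0: ref 7 -> FAULT, frames=[7,-] (faults so far: 1)
  step 1: ref 4 -> FAULT, frames=[7,4] (faults so far: 2)
  step 2: ref 4 -> HIT, frames=[7,4] (faults so far: 2)
  step 3: ref 2 -> FAULT, evict 7, frames=[2,4] (faults so far: 3)
  step 4: ref 4 -> HIT, frames=[2,4] (faults so far: 3)
  step 5: ref 4 -> HIT, frames=[2,4] (faults so far: 3)
  step 6: ref 7 -> FAULT, evict 4, frames=[2,7] (faults so far: 4)
  step 7: ref 2 -> HIT, frames=[2,7] (faults so far: 4)
  step 8: ref 7 -> HIT, frames=[2,7] (faults so far: 4)
  step 9: ref 5 -> FAULT, evict 2, frames=[5,7] (faults so far: 5)
  step 10: ref 6 -> FAULT, evict 5, frames=[6,7] (faults so far: 6)
  step 11: ref 7 -> HIT, frames=[6,7] (faults so far: 6)
  step 12: ref 5 -> FAULT, evict 6, frames=[5,7] (faults so far: 7)
  Optimal total faults: 7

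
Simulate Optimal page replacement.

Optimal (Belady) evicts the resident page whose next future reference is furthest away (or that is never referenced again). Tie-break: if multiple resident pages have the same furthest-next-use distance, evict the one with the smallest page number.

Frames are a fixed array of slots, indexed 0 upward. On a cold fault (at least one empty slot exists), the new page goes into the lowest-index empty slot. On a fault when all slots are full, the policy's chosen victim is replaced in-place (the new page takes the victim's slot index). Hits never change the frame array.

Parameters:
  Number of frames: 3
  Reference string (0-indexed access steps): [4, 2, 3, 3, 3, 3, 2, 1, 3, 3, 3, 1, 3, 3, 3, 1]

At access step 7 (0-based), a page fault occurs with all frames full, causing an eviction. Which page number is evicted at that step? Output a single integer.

Answer: 2

Derivation:
Step 0: ref 4 -> FAULT, frames=[4,-,-]
Step 1: ref 2 -> FAULT, frames=[4,2,-]
Step 2: ref 3 -> FAULT, frames=[4,2,3]
Step 3: ref 3 -> HIT, frames=[4,2,3]
Step 4: ref 3 -> HIT, frames=[4,2,3]
Step 5: ref 3 -> HIT, frames=[4,2,3]
Step 6: ref 2 -> HIT, frames=[4,2,3]
Step 7: ref 1 -> FAULT, evict 2, frames=[4,1,3]
At step 7: evicted page 2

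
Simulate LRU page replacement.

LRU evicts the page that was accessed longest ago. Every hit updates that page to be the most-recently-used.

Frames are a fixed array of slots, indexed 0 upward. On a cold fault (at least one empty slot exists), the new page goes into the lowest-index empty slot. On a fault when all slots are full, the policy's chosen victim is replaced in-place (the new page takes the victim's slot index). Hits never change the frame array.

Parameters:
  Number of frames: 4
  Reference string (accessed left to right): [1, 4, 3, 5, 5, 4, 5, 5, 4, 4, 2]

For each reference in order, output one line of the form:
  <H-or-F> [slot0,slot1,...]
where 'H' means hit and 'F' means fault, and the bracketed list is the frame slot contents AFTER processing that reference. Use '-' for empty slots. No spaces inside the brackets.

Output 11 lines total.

F [1,-,-,-]
F [1,4,-,-]
F [1,4,3,-]
F [1,4,3,5]
H [1,4,3,5]
H [1,4,3,5]
H [1,4,3,5]
H [1,4,3,5]
H [1,4,3,5]
H [1,4,3,5]
F [2,4,3,5]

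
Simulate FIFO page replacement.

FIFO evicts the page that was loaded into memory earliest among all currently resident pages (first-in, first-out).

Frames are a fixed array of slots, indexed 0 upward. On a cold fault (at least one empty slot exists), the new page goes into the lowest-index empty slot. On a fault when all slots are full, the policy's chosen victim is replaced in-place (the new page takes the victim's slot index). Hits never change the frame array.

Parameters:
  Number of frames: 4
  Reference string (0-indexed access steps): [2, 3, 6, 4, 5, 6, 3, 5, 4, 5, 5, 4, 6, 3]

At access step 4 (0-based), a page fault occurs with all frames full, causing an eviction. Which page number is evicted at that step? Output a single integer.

Step 0: ref 2 -> FAULT, frames=[2,-,-,-]
Step 1: ref 3 -> FAULT, frames=[2,3,-,-]
Step 2: ref 6 -> FAULT, frames=[2,3,6,-]
Step 3: ref 4 -> FAULT, frames=[2,3,6,4]
Step 4: ref 5 -> FAULT, evict 2, frames=[5,3,6,4]
At step 4: evicted page 2

Answer: 2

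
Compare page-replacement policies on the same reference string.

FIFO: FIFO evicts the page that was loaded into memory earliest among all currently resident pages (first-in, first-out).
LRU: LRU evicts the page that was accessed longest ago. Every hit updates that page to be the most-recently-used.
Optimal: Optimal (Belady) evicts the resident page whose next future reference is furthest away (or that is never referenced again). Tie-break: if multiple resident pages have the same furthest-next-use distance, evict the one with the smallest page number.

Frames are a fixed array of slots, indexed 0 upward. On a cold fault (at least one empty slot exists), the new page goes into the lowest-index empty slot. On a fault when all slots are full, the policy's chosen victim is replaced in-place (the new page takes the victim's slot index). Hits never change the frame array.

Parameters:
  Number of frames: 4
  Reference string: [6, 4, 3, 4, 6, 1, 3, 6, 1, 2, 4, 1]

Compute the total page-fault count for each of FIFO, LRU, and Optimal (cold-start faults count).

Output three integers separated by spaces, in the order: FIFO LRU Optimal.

--- FIFO ---
  step 0: ref 6 -> FAULT, frames=[6,-,-,-] (faults so far: 1)
  step 1: ref 4 -> FAULT, frames=[6,4,-,-] (faults so far: 2)
  step 2: ref 3 -> FAULT, frames=[6,4,3,-] (faults so far: 3)
  step 3: ref 4 -> HIT, frames=[6,4,3,-] (faults so far: 3)
  step 4: ref 6 -> HIT, frames=[6,4,3,-] (faults so far: 3)
  step 5: ref 1 -> FAULT, frames=[6,4,3,1] (faults so far: 4)
  step 6: ref 3 -> HIT, frames=[6,4,3,1] (faults so far: 4)
  step 7: ref 6 -> HIT, frames=[6,4,3,1] (faults so far: 4)
  step 8: ref 1 -> HIT, frames=[6,4,3,1] (faults so far: 4)
  step 9: ref 2 -> FAULT, evict 6, frames=[2,4,3,1] (faults so far: 5)
  step 10: ref 4 -> HIT, frames=[2,4,3,1] (faults so far: 5)
  step 11: ref 1 -> HIT, frames=[2,4,3,1] (faults so far: 5)
  FIFO total faults: 5
--- LRU ---
  step 0: ref 6 -> FAULT, frames=[6,-,-,-] (faults so far: 1)
  step 1: ref 4 -> FAULT, frames=[6,4,-,-] (faults so far: 2)
  step 2: ref 3 -> FAULT, frames=[6,4,3,-] (faults so far: 3)
  step 3: ref 4 -> HIT, frames=[6,4,3,-] (faults so far: 3)
  step 4: ref 6 -> HIT, frames=[6,4,3,-] (faults so far: 3)
  step 5: ref 1 -> FAULT, frames=[6,4,3,1] (faults so far: 4)
  step 6: ref 3 -> HIT, frames=[6,4,3,1] (faults so far: 4)
  step 7: ref 6 -> HIT, frames=[6,4,3,1] (faults so far: 4)
  step 8: ref 1 -> HIT, frames=[6,4,3,1] (faults so far: 4)
  step 9: ref 2 -> FAULT, evict 4, frames=[6,2,3,1] (faults so far: 5)
  step 10: ref 4 -> FAULT, evict 3, frames=[6,2,4,1] (faults so far: 6)
  step 11: ref 1 -> HIT, frames=[6,2,4,1] (faults so far: 6)
  LRU total faults: 6
--- Optimal ---
  step 0: ref 6 -> FAULT, frames=[6,-,-,-] (faults so far: 1)
  step 1: ref 4 -> FAULT, frames=[6,4,-,-] (faults so far: 2)
  step 2: ref 3 -> FAULT, frames=[6,4,3,-] (faults so far: 3)
  step 3: ref 4 -> HIT, frames=[6,4,3,-] (faults so far: 3)
  step 4: ref 6 -> HIT, frames=[6,4,3,-] (faults so far: 3)
  step 5: ref 1 -> FAULT, frames=[6,4,3,1] (faults so far: 4)
  step 6: ref 3 -> HIT, frames=[6,4,3,1] (faults so far: 4)
  step 7: ref 6 -> HIT, frames=[6,4,3,1] (faults so far: 4)
  step 8: ref 1 -> HIT, frames=[6,4,3,1] (faults so far: 4)
  step 9: ref 2 -> FAULT, evict 3, frames=[6,4,2,1] (faults so far: 5)
  step 10: ref 4 -> HIT, frames=[6,4,2,1] (faults so far: 5)
  step 11: ref 1 -> HIT, frames=[6,4,2,1] (faults so far: 5)
  Optimal total faults: 5

Answer: 5 6 5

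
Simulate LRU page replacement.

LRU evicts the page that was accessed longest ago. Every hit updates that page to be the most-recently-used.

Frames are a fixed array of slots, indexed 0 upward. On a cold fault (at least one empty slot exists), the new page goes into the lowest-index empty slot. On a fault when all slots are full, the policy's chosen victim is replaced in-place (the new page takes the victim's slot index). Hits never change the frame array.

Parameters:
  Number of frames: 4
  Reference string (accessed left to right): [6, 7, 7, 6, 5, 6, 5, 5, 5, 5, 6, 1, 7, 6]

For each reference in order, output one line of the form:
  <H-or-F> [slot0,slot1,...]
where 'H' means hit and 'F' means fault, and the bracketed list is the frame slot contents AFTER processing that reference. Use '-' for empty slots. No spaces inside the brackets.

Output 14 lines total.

F [6,-,-,-]
F [6,7,-,-]
H [6,7,-,-]
H [6,7,-,-]
F [6,7,5,-]
H [6,7,5,-]
H [6,7,5,-]
H [6,7,5,-]
H [6,7,5,-]
H [6,7,5,-]
H [6,7,5,-]
F [6,7,5,1]
H [6,7,5,1]
H [6,7,5,1]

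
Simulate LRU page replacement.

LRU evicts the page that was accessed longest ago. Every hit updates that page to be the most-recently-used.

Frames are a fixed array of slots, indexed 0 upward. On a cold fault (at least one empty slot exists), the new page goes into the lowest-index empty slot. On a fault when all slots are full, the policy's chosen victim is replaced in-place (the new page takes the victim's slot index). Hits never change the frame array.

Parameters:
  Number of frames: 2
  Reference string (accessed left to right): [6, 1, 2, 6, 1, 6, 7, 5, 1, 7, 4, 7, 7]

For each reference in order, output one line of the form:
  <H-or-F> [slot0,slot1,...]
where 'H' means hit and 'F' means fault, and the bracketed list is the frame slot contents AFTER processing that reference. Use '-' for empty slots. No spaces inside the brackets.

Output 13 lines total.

F [6,-]
F [6,1]
F [2,1]
F [2,6]
F [1,6]
H [1,6]
F [7,6]
F [7,5]
F [1,5]
F [1,7]
F [4,7]
H [4,7]
H [4,7]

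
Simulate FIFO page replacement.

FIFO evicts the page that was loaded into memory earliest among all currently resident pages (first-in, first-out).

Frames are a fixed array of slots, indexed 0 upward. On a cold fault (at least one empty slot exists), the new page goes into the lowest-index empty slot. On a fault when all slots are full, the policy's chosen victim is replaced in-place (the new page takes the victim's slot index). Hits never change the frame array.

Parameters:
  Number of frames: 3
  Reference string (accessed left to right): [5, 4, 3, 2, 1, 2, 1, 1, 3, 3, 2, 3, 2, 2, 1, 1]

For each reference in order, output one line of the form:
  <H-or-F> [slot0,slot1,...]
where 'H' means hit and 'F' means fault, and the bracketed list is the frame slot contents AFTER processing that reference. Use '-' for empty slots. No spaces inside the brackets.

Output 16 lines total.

F [5,-,-]
F [5,4,-]
F [5,4,3]
F [2,4,3]
F [2,1,3]
H [2,1,3]
H [2,1,3]
H [2,1,3]
H [2,1,3]
H [2,1,3]
H [2,1,3]
H [2,1,3]
H [2,1,3]
H [2,1,3]
H [2,1,3]
H [2,1,3]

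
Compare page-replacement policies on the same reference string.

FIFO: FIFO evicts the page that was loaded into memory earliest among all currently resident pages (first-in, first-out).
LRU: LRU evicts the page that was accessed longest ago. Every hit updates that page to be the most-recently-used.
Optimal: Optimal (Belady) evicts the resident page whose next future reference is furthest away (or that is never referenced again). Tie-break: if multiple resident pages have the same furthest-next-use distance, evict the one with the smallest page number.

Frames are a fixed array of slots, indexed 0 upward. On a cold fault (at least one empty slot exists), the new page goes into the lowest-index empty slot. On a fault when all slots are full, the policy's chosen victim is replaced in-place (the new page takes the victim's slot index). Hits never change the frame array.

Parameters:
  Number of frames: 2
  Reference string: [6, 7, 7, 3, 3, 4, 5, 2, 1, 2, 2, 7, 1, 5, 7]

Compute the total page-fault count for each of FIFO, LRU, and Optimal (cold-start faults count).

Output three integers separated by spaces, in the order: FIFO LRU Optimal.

--- FIFO ---
  step 0: ref 6 -> FAULT, frames=[6,-] (faults so far: 1)
  step 1: ref 7 -> FAULT, frames=[6,7] (faults so far: 2)
  step 2: ref 7 -> HIT, frames=[6,7] (faults so far: 2)
  step 3: ref 3 -> FAULT, evict 6, frames=[3,7] (faults so far: 3)
  step 4: ref 3 -> HIT, frames=[3,7] (faults so far: 3)
  step 5: ref 4 -> FAULT, evict 7, frames=[3,4] (faults so far: 4)
  step 6: ref 5 -> FAULT, evict 3, frames=[5,4] (faults so far: 5)
  step 7: ref 2 -> FAULT, evict 4, frames=[5,2] (faults so far: 6)
  step 8: ref 1 -> FAULT, evict 5, frames=[1,2] (faults so far: 7)
  step 9: ref 2 -> HIT, frames=[1,2] (faults so far: 7)
  step 10: ref 2 -> HIT, frames=[1,2] (faults so far: 7)
  step 11: ref 7 -> FAULT, evict 2, frames=[1,7] (faults so far: 8)
  step 12: ref 1 -> HIT, frames=[1,7] (faults so far: 8)
  step 13: ref 5 -> FAULT, evict 1, frames=[5,7] (faults so far: 9)
  step 14: ref 7 -> HIT, frames=[5,7] (faults so far: 9)
  FIFO total faults: 9
--- LRU ---
  step 0: ref 6 -> FAULT, frames=[6,-] (faults so far: 1)
  step 1: ref 7 -> FAULT, frames=[6,7] (faults so far: 2)
  step 2: ref 7 -> HIT, frames=[6,7] (faults so far: 2)
  step 3: ref 3 -> FAULT, evict 6, frames=[3,7] (faults so far: 3)
  step 4: ref 3 -> HIT, frames=[3,7] (faults so far: 3)
  step 5: ref 4 -> FAULT, evict 7, frames=[3,4] (faults so far: 4)
  step 6: ref 5 -> FAULT, evict 3, frames=[5,4] (faults so far: 5)
  step 7: ref 2 -> FAULT, evict 4, frames=[5,2] (faults so far: 6)
  step 8: ref 1 -> FAULT, evict 5, frames=[1,2] (faults so far: 7)
  step 9: ref 2 -> HIT, frames=[1,2] (faults so far: 7)
  step 10: ref 2 -> HIT, frames=[1,2] (faults so far: 7)
  step 11: ref 7 -> FAULT, evict 1, frames=[7,2] (faults so far: 8)
  step 12: ref 1 -> FAULT, evict 2, frames=[7,1] (faults so far: 9)
  step 13: ref 5 -> FAULT, evict 7, frames=[5,1] (faults so far: 10)
  step 14: ref 7 -> FAULT, evict 1, frames=[5,7] (faults so far: 11)
  LRU total faults: 11
--- Optimal ---
  step 0: ref 6 -> FAULT, frames=[6,-] (faults so far: 1)
  step 1: ref 7 -> FAULT, frames=[6,7] (faults so far: 2)
  step 2: ref 7 -> HIT, frames=[6,7] (faults so far: 2)
  step 3: ref 3 -> FAULT, evict 6, frames=[3,7] (faults so far: 3)
  step 4: ref 3 -> HIT, frames=[3,7] (faults so far: 3)
  step 5: ref 4 -> FAULT, evict 3, frames=[4,7] (faults so far: 4)
  step 6: ref 5 -> FAULT, evict 4, frames=[5,7] (faults so far: 5)
  step 7: ref 2 -> FAULT, evict 5, frames=[2,7] (faults so far: 6)
  step 8: ref 1 -> FAULT, evict 7, frames=[2,1] (faults so far: 7)
  step 9: ref 2 -> HIT, frames=[2,1] (faults so far: 7)
  step 10: ref 2 -> HIT, frames=[2,1] (faults so far: 7)
  step 11: ref 7 -> FAULT, evict 2, frames=[7,1] (faults so far: 8)
  step 12: ref 1 -> HIT, frames=[7,1] (faults so far: 8)
  step 13: ref 5 -> FAULT, evict 1, frames=[7,5] (faults so far: 9)
  step 14: ref 7 -> HIT, frames=[7,5] (faults so far: 9)
  Optimal total faults: 9

Answer: 9 11 9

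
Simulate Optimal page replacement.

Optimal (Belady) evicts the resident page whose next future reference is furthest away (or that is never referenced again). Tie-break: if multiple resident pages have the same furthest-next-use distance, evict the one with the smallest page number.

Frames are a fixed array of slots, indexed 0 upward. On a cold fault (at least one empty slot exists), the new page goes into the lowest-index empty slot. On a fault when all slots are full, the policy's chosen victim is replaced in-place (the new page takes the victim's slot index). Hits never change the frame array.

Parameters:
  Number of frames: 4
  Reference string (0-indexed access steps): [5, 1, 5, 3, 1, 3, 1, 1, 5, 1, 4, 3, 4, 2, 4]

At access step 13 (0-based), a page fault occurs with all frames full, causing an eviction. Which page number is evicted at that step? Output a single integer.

Step 0: ref 5 -> FAULT, frames=[5,-,-,-]
Step 1: ref 1 -> FAULT, frames=[5,1,-,-]
Step 2: ref 5 -> HIT, frames=[5,1,-,-]
Step 3: ref 3 -> FAULT, frames=[5,1,3,-]
Step 4: ref 1 -> HIT, frames=[5,1,3,-]
Step 5: ref 3 -> HIT, frames=[5,1,3,-]
Step 6: ref 1 -> HIT, frames=[5,1,3,-]
Step 7: ref 1 -> HIT, frames=[5,1,3,-]
Step 8: ref 5 -> HIT, frames=[5,1,3,-]
Step 9: ref 1 -> HIT, frames=[5,1,3,-]
Step 10: ref 4 -> FAULT, frames=[5,1,3,4]
Step 11: ref 3 -> HIT, frames=[5,1,3,4]
Step 12: ref 4 -> HIT, frames=[5,1,3,4]
Step 13: ref 2 -> FAULT, evict 1, frames=[5,2,3,4]
At step 13: evicted page 1

Answer: 1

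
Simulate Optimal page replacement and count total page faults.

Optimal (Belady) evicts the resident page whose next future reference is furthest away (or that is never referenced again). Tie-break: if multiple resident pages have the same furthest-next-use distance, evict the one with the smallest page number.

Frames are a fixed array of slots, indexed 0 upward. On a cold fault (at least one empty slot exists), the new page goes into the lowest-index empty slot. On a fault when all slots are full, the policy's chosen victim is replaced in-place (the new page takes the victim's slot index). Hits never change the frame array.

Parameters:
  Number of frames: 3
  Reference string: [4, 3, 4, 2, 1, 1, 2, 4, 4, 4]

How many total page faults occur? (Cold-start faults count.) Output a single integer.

Step 0: ref 4 → FAULT, frames=[4,-,-]
Step 1: ref 3 → FAULT, frames=[4,3,-]
Step 2: ref 4 → HIT, frames=[4,3,-]
Step 3: ref 2 → FAULT, frames=[4,3,2]
Step 4: ref 1 → FAULT (evict 3), frames=[4,1,2]
Step 5: ref 1 → HIT, frames=[4,1,2]
Step 6: ref 2 → HIT, frames=[4,1,2]
Step 7: ref 4 → HIT, frames=[4,1,2]
Step 8: ref 4 → HIT, frames=[4,1,2]
Step 9: ref 4 → HIT, frames=[4,1,2]
Total faults: 4

Answer: 4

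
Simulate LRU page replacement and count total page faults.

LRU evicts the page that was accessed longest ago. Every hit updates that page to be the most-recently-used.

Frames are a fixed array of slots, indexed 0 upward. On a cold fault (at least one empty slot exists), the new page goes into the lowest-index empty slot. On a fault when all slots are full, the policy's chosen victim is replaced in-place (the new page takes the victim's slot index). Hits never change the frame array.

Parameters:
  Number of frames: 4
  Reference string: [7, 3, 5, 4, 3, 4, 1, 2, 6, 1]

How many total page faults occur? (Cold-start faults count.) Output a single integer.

Step 0: ref 7 → FAULT, frames=[7,-,-,-]
Step 1: ref 3 → FAULT, frames=[7,3,-,-]
Step 2: ref 5 → FAULT, frames=[7,3,5,-]
Step 3: ref 4 → FAULT, frames=[7,3,5,4]
Step 4: ref 3 → HIT, frames=[7,3,5,4]
Step 5: ref 4 → HIT, frames=[7,3,5,4]
Step 6: ref 1 → FAULT (evict 7), frames=[1,3,5,4]
Step 7: ref 2 → FAULT (evict 5), frames=[1,3,2,4]
Step 8: ref 6 → FAULT (evict 3), frames=[1,6,2,4]
Step 9: ref 1 → HIT, frames=[1,6,2,4]
Total faults: 7

Answer: 7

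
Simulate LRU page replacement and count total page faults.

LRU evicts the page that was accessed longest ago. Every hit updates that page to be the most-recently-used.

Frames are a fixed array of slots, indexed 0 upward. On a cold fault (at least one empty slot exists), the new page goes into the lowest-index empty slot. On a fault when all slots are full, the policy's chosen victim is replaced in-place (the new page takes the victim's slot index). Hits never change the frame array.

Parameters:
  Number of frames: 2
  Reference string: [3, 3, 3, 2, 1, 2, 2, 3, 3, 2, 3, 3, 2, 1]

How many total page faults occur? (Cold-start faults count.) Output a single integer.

Answer: 5

Derivation:
Step 0: ref 3 → FAULT, frames=[3,-]
Step 1: ref 3 → HIT, frames=[3,-]
Step 2: ref 3 → HIT, frames=[3,-]
Step 3: ref 2 → FAULT, frames=[3,2]
Step 4: ref 1 → FAULT (evict 3), frames=[1,2]
Step 5: ref 2 → HIT, frames=[1,2]
Step 6: ref 2 → HIT, frames=[1,2]
Step 7: ref 3 → FAULT (evict 1), frames=[3,2]
Step 8: ref 3 → HIT, frames=[3,2]
Step 9: ref 2 → HIT, frames=[3,2]
Step 10: ref 3 → HIT, frames=[3,2]
Step 11: ref 3 → HIT, frames=[3,2]
Step 12: ref 2 → HIT, frames=[3,2]
Step 13: ref 1 → FAULT (evict 3), frames=[1,2]
Total faults: 5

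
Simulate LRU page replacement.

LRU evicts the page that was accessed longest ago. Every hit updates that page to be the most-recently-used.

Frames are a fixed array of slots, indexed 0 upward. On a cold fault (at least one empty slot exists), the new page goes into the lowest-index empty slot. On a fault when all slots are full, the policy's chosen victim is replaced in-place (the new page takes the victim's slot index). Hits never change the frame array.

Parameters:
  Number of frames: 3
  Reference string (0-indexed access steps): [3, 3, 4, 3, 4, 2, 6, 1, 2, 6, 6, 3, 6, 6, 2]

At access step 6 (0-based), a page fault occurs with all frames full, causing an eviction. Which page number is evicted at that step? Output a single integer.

Step 0: ref 3 -> FAULT, frames=[3,-,-]
Step 1: ref 3 -> HIT, frames=[3,-,-]
Step 2: ref 4 -> FAULT, frames=[3,4,-]
Step 3: ref 3 -> HIT, frames=[3,4,-]
Step 4: ref 4 -> HIT, frames=[3,4,-]
Step 5: ref 2 -> FAULT, frames=[3,4,2]
Step 6: ref 6 -> FAULT, evict 3, frames=[6,4,2]
At step 6: evicted page 3

Answer: 3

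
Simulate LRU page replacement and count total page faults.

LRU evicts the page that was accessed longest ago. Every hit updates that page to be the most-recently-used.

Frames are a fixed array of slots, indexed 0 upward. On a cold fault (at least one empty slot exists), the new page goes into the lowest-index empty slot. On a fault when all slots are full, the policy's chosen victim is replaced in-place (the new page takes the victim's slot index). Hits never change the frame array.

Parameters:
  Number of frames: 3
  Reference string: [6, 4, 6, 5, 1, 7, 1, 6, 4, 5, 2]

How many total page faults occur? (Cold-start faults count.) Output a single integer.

Answer: 9

Derivation:
Step 0: ref 6 → FAULT, frames=[6,-,-]
Step 1: ref 4 → FAULT, frames=[6,4,-]
Step 2: ref 6 → HIT, frames=[6,4,-]
Step 3: ref 5 → FAULT, frames=[6,4,5]
Step 4: ref 1 → FAULT (evict 4), frames=[6,1,5]
Step 5: ref 7 → FAULT (evict 6), frames=[7,1,5]
Step 6: ref 1 → HIT, frames=[7,1,5]
Step 7: ref 6 → FAULT (evict 5), frames=[7,1,6]
Step 8: ref 4 → FAULT (evict 7), frames=[4,1,6]
Step 9: ref 5 → FAULT (evict 1), frames=[4,5,6]
Step 10: ref 2 → FAULT (evict 6), frames=[4,5,2]
Total faults: 9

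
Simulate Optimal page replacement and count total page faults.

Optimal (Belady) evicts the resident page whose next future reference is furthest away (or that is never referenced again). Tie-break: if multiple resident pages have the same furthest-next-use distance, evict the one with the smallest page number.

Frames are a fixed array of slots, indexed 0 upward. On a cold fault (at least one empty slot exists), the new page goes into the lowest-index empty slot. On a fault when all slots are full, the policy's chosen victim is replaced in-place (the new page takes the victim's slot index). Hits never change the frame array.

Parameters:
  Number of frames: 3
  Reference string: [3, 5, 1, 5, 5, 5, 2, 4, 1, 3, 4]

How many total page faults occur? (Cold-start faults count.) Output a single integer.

Answer: 5

Derivation:
Step 0: ref 3 → FAULT, frames=[3,-,-]
Step 1: ref 5 → FAULT, frames=[3,5,-]
Step 2: ref 1 → FAULT, frames=[3,5,1]
Step 3: ref 5 → HIT, frames=[3,5,1]
Step 4: ref 5 → HIT, frames=[3,5,1]
Step 5: ref 5 → HIT, frames=[3,5,1]
Step 6: ref 2 → FAULT (evict 5), frames=[3,2,1]
Step 7: ref 4 → FAULT (evict 2), frames=[3,4,1]
Step 8: ref 1 → HIT, frames=[3,4,1]
Step 9: ref 3 → HIT, frames=[3,4,1]
Step 10: ref 4 → HIT, frames=[3,4,1]
Total faults: 5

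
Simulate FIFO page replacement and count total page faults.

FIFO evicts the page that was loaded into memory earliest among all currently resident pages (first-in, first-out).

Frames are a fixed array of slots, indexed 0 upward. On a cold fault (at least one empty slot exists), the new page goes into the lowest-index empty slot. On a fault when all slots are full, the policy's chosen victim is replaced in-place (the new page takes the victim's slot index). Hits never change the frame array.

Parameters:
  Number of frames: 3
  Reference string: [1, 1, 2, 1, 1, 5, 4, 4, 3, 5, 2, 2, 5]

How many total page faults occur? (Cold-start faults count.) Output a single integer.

Answer: 7

Derivation:
Step 0: ref 1 → FAULT, frames=[1,-,-]
Step 1: ref 1 → HIT, frames=[1,-,-]
Step 2: ref 2 → FAULT, frames=[1,2,-]
Step 3: ref 1 → HIT, frames=[1,2,-]
Step 4: ref 1 → HIT, frames=[1,2,-]
Step 5: ref 5 → FAULT, frames=[1,2,5]
Step 6: ref 4 → FAULT (evict 1), frames=[4,2,5]
Step 7: ref 4 → HIT, frames=[4,2,5]
Step 8: ref 3 → FAULT (evict 2), frames=[4,3,5]
Step 9: ref 5 → HIT, frames=[4,3,5]
Step 10: ref 2 → FAULT (evict 5), frames=[4,3,2]
Step 11: ref 2 → HIT, frames=[4,3,2]
Step 12: ref 5 → FAULT (evict 4), frames=[5,3,2]
Total faults: 7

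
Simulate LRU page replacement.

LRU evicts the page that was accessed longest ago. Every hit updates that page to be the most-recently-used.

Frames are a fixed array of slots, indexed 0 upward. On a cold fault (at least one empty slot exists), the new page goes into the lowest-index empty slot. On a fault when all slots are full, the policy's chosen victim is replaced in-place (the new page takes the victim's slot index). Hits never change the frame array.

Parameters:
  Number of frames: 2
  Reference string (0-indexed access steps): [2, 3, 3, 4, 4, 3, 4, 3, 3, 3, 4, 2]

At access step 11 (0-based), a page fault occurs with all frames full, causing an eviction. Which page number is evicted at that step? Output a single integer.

Step 0: ref 2 -> FAULT, frames=[2,-]
Step 1: ref 3 -> FAULT, frames=[2,3]
Step 2: ref 3 -> HIT, frames=[2,3]
Step 3: ref 4 -> FAULT, evict 2, frames=[4,3]
Step 4: ref 4 -> HIT, frames=[4,3]
Step 5: ref 3 -> HIT, frames=[4,3]
Step 6: ref 4 -> HIT, frames=[4,3]
Step 7: ref 3 -> HIT, frames=[4,3]
Step 8: ref 3 -> HIT, frames=[4,3]
Step 9: ref 3 -> HIT, frames=[4,3]
Step 10: ref 4 -> HIT, frames=[4,3]
Step 11: ref 2 -> FAULT, evict 3, frames=[4,2]
At step 11: evicted page 3

Answer: 3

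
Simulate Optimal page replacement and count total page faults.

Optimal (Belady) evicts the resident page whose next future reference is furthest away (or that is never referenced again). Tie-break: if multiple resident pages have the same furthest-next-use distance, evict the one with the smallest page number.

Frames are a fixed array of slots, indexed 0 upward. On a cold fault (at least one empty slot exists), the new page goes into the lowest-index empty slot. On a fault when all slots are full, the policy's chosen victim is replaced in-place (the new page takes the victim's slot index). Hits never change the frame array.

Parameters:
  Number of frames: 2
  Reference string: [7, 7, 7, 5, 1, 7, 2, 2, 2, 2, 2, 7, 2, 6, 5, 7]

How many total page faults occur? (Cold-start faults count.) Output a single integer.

Answer: 6

Derivation:
Step 0: ref 7 → FAULT, frames=[7,-]
Step 1: ref 7 → HIT, frames=[7,-]
Step 2: ref 7 → HIT, frames=[7,-]
Step 3: ref 5 → FAULT, frames=[7,5]
Step 4: ref 1 → FAULT (evict 5), frames=[7,1]
Step 5: ref 7 → HIT, frames=[7,1]
Step 6: ref 2 → FAULT (evict 1), frames=[7,2]
Step 7: ref 2 → HIT, frames=[7,2]
Step 8: ref 2 → HIT, frames=[7,2]
Step 9: ref 2 → HIT, frames=[7,2]
Step 10: ref 2 → HIT, frames=[7,2]
Step 11: ref 7 → HIT, frames=[7,2]
Step 12: ref 2 → HIT, frames=[7,2]
Step 13: ref 6 → FAULT (evict 2), frames=[7,6]
Step 14: ref 5 → FAULT (evict 6), frames=[7,5]
Step 15: ref 7 → HIT, frames=[7,5]
Total faults: 6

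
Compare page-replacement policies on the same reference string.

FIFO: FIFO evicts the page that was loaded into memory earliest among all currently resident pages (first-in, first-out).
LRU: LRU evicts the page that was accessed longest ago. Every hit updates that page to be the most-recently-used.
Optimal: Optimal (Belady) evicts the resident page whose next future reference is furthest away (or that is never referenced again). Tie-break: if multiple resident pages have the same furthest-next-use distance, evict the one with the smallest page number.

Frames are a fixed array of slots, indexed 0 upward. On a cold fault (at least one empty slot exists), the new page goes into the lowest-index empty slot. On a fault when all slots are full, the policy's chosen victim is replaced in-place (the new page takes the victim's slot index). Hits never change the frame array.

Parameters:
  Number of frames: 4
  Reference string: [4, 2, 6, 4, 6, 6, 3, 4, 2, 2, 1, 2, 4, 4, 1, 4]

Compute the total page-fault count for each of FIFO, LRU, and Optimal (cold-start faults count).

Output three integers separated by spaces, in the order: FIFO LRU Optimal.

Answer: 6 5 5

Derivation:
--- FIFO ---
  step 0: ref 4 -> FAULT, frames=[4,-,-,-] (faults so far: 1)
  step 1: ref 2 -> FAULT, frames=[4,2,-,-] (faults so far: 2)
  step 2: ref 6 -> FAULT, frames=[4,2,6,-] (faults so far: 3)
  step 3: ref 4 -> HIT, frames=[4,2,6,-] (faults so far: 3)
  step 4: ref 6 -> HIT, frames=[4,2,6,-] (faults so far: 3)
  step 5: ref 6 -> HIT, frames=[4,2,6,-] (faults so far: 3)
  step 6: ref 3 -> FAULT, frames=[4,2,6,3] (faults so far: 4)
  step 7: ref 4 -> HIT, frames=[4,2,6,3] (faults so far: 4)
  step 8: ref 2 -> HIT, frames=[4,2,6,3] (faults so far: 4)
  step 9: ref 2 -> HIT, frames=[4,2,6,3] (faults so far: 4)
  step 10: ref 1 -> FAULT, evict 4, frames=[1,2,6,3] (faults so far: 5)
  step 11: ref 2 -> HIT, frames=[1,2,6,3] (faults so far: 5)
  step 12: ref 4 -> FAULT, evict 2, frames=[1,4,6,3] (faults so far: 6)
  step 13: ref 4 -> HIT, frames=[1,4,6,3] (faults so far: 6)
  step 14: ref 1 -> HIT, frames=[1,4,6,3] (faults so far: 6)
  step 15: ref 4 -> HIT, frames=[1,4,6,3] (faults so far: 6)
  FIFO total faults: 6
--- LRU ---
  step 0: ref 4 -> FAULT, frames=[4,-,-,-] (faults so far: 1)
  step 1: ref 2 -> FAULT, frames=[4,2,-,-] (faults so far: 2)
  step 2: ref 6 -> FAULT, frames=[4,2,6,-] (faults so far: 3)
  step 3: ref 4 -> HIT, frames=[4,2,6,-] (faults so far: 3)
  step 4: ref 6 -> HIT, frames=[4,2,6,-] (faults so far: 3)
  step 5: ref 6 -> HIT, frames=[4,2,6,-] (faults so far: 3)
  step 6: ref 3 -> FAULT, frames=[4,2,6,3] (faults so far: 4)
  step 7: ref 4 -> HIT, frames=[4,2,6,3] (faults so far: 4)
  step 8: ref 2 -> HIT, frames=[4,2,6,3] (faults so far: 4)
  step 9: ref 2 -> HIT, frames=[4,2,6,3] (faults so far: 4)
  step 10: ref 1 -> FAULT, evict 6, frames=[4,2,1,3] (faults so far: 5)
  step 11: ref 2 -> HIT, frames=[4,2,1,3] (faults so far: 5)
  step 12: ref 4 -> HIT, frames=[4,2,1,3] (faults so far: 5)
  step 13: ref 4 -> HIT, frames=[4,2,1,3] (faults so far: 5)
  step 14: ref 1 -> HIT, frames=[4,2,1,3] (faults so far: 5)
  step 15: ref 4 -> HIT, frames=[4,2,1,3] (faults so far: 5)
  LRU total faults: 5
--- Optimal ---
  step 0: ref 4 -> FAULT, frames=[4,-,-,-] (faults so far: 1)
  step 1: ref 2 -> FAULT, frames=[4,2,-,-] (faults so far: 2)
  step 2: ref 6 -> FAULT, frames=[4,2,6,-] (faults so far: 3)
  step 3: ref 4 -> HIT, frames=[4,2,6,-] (faults so far: 3)
  step 4: ref 6 -> HIT, frames=[4,2,6,-] (faults so far: 3)
  step 5: ref 6 -> HIT, frames=[4,2,6,-] (faults so far: 3)
  step 6: ref 3 -> FAULT, frames=[4,2,6,3] (faults so far: 4)
  step 7: ref 4 -> HIT, frames=[4,2,6,3] (faults so far: 4)
  step 8: ref 2 -> HIT, frames=[4,2,6,3] (faults so far: 4)
  step 9: ref 2 -> HIT, frames=[4,2,6,3] (faults so far: 4)
  step 10: ref 1 -> FAULT, evict 3, frames=[4,2,6,1] (faults so far: 5)
  step 11: ref 2 -> HIT, frames=[4,2,6,1] (faults so far: 5)
  step 12: ref 4 -> HIT, frames=[4,2,6,1] (faults so far: 5)
  step 13: ref 4 -> HIT, frames=[4,2,6,1] (faults so far: 5)
  step 14: ref 1 -> HIT, frames=[4,2,6,1] (faults so far: 5)
  step 15: ref 4 -> HIT, frames=[4,2,6,1] (faults so far: 5)
  Optimal total faults: 5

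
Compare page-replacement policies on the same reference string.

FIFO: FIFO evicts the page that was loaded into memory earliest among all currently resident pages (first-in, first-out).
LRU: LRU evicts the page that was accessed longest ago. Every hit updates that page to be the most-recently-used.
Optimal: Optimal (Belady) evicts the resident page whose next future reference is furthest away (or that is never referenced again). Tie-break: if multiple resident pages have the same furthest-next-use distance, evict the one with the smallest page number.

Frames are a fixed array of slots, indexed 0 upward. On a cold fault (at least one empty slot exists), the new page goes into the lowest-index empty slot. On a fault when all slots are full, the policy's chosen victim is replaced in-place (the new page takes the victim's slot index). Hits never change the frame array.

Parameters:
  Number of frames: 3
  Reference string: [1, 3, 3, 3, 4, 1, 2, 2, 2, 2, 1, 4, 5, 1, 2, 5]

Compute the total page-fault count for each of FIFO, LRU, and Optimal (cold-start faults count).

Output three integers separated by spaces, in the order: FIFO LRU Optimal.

--- FIFO ---
  step 0: ref 1 -> FAULT, frames=[1,-,-] (faults so far: 1)
  step 1: ref 3 -> FAULT, frames=[1,3,-] (faults so far: 2)
  step 2: ref 3 -> HIT, frames=[1,3,-] (faults so far: 2)
  step 3: ref 3 -> HIT, frames=[1,3,-] (faults so far: 2)
  step 4: ref 4 -> FAULT, frames=[1,3,4] (faults so far: 3)
  step 5: ref 1 -> HIT, frames=[1,3,4] (faults so far: 3)
  step 6: ref 2 -> FAULT, evict 1, frames=[2,3,4] (faults so far: 4)
  step 7: ref 2 -> HIT, frames=[2,3,4] (faults so far: 4)
  step 8: ref 2 -> HIT, frames=[2,3,4] (faults so far: 4)
  step 9: ref 2 -> HIT, frames=[2,3,4] (faults so far: 4)
  step 10: ref 1 -> FAULT, evict 3, frames=[2,1,4] (faults so far: 5)
  step 11: ref 4 -> HIT, frames=[2,1,4] (faults so far: 5)
  step 12: ref 5 -> FAULT, evict 4, frames=[2,1,5] (faults so far: 6)
  step 13: ref 1 -> HIT, frames=[2,1,5] (faults so far: 6)
  step 14: ref 2 -> HIT, frames=[2,1,5] (faults so far: 6)
  step 15: ref 5 -> HIT, frames=[2,1,5] (faults so far: 6)
  FIFO total faults: 6
--- LRU ---
  step 0: ref 1 -> FAULT, frames=[1,-,-] (faults so far: 1)
  step 1: ref 3 -> FAULT, frames=[1,3,-] (faults so far: 2)
  step 2: ref 3 -> HIT, frames=[1,3,-] (faults so far: 2)
  step 3: ref 3 -> HIT, frames=[1,3,-] (faults so far: 2)
  step 4: ref 4 -> FAULT, frames=[1,3,4] (faults so far: 3)
  step 5: ref 1 -> HIT, frames=[1,3,4] (faults so far: 3)
  step 6: ref 2 -> FAULT, evict 3, frames=[1,2,4] (faults so far: 4)
  step 7: ref 2 -> HIT, frames=[1,2,4] (faults so far: 4)
  step 8: ref 2 -> HIT, frames=[1,2,4] (faults so far: 4)
  step 9: ref 2 -> HIT, frames=[1,2,4] (faults so far: 4)
  step 10: ref 1 -> HIT, frames=[1,2,4] (faults so far: 4)
  step 11: ref 4 -> HIT, frames=[1,2,4] (faults so far: 4)
  step 12: ref 5 -> FAULT, evict 2, frames=[1,5,4] (faults so far: 5)
  step 13: ref 1 -> HIT, frames=[1,5,4] (faults so far: 5)
  step 14: ref 2 -> FAULT, evict 4, frames=[1,5,2] (faults so far: 6)
  step 15: ref 5 -> HIT, frames=[1,5,2] (faults so far: 6)
  LRU total faults: 6
--- Optimal ---
  step 0: ref 1 -> FAULT, frames=[1,-,-] (faults so far: 1)
  step 1: ref 3 -> FAULT, frames=[1,3,-] (faults so far: 2)
  step 2: ref 3 -> HIT, frames=[1,3,-] (faults so far: 2)
  step 3: ref 3 -> HIT, frames=[1,3,-] (faults so far: 2)
  step 4: ref 4 -> FAULT, frames=[1,3,4] (faults so far: 3)
  step 5: ref 1 -> HIT, frames=[1,3,4] (faults so far: 3)
  step 6: ref 2 -> FAULT, evict 3, frames=[1,2,4] (faults so far: 4)
  step 7: ref 2 -> HIT, frames=[1,2,4] (faults so far: 4)
  step 8: ref 2 -> HIT, frames=[1,2,4] (faults so far: 4)
  step 9: ref 2 -> HIT, frames=[1,2,4] (faults so far: 4)
  step 10: ref 1 -> HIT, frames=[1,2,4] (faults so far: 4)
  step 11: ref 4 -> HIT, frames=[1,2,4] (faults so far: 4)
  step 12: ref 5 -> FAULT, evict 4, frames=[1,2,5] (faults so far: 5)
  step 13: ref 1 -> HIT, frames=[1,2,5] (faults so far: 5)
  step 14: ref 2 -> HIT, frames=[1,2,5] (faults so far: 5)
  step 15: ref 5 -> HIT, frames=[1,2,5] (faults so far: 5)
  Optimal total faults: 5

Answer: 6 6 5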